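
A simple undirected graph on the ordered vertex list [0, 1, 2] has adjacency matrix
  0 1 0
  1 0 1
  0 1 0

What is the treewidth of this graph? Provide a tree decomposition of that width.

Treewidth 1.
One such decomposition:
Bags: B1 = {1, 2}  B2 = {0, 1}
Tree: B1–B2

The largest bag has 2 vertices, giving width 1; this decomposition certifies tw(G) ≤ 1. Since G has at least one edge (e.g. 1–2), it is not an edgeless graph, so tw(G) ≥ 1. Hence tw(G) = 1 exactly.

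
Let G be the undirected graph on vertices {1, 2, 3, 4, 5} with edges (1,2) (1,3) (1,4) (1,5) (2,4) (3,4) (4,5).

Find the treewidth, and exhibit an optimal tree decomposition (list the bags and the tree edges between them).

Each bag holds 3 vertices, so the decomposition has width 2, which upper-bounds the treewidth. Conversely, {1, 2, 4} is a clique of size 3, and the vertices of any clique must share a bag in every tree decomposition; so some bag has ≥ 3 vertices and tw(G) ≥ 2. The upper and lower bounds meet at 2, so that is the treewidth.

Treewidth 2.
One such decomposition:
Bags: B1 = {1, 4, 5}  B2 = {1, 2, 4}  B3 = {1, 3, 4}
Tree: B1–B2, B1–B3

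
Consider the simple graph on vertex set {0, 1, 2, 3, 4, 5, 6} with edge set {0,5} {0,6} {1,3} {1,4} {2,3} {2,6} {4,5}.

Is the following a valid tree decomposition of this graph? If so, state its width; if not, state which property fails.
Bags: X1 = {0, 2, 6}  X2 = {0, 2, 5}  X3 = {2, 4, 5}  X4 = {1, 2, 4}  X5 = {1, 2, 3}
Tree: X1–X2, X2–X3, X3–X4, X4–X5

Yes; width 2.

Vertex coverage: the bags together contain {0, 1, 2, 3, 4, 5, 6}, the full vertex set. Edge coverage: each edge of G has both endpoints in at least one bag. Running intersection: for every vertex, the bags containing it form a connected subtree. All three properties hold, so this is a valid tree decomposition of width max|bag| − 1 = 2, and hence tw(G) ≤ 2.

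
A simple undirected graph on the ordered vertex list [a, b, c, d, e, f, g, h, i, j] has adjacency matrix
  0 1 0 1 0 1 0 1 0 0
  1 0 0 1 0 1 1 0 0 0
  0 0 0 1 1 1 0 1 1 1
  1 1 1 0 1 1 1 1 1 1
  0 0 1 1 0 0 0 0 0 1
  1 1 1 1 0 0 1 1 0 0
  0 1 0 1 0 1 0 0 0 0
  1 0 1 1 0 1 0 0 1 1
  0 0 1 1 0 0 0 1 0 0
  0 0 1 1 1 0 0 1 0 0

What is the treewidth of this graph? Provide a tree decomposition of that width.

The largest bag has 4 vertices, giving width 3; this decomposition certifies tw(G) ≤ 3. Conversely, {c, d, e, j} is a clique of size 4, and the vertices of any clique must share a bag in every tree decomposition; so some bag has ≥ 4 vertices and tw(G) ≥ 3. The upper and lower bounds meet at 3, so that is the treewidth.

Treewidth 3.
Bags: B1 = {c, d, f, h}  B2 = {a, d, f, h}  B3 = {a, b, d, f}  B4 = {c, d, h, i}  B5 = {c, d, h, j}  B6 = {b, d, f, g}  B7 = {c, d, e, j}
Tree: B1–B2, B2–B3, B1–B4, B1–B5, B3–B6, B5–B7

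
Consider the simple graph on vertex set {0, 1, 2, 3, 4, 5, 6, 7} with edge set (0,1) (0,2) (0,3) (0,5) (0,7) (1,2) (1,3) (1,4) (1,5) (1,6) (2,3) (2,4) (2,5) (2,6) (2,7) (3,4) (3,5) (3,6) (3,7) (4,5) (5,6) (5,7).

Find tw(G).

A width-4 tree decomposition is:
Bags: B1 = {0, 1, 2, 3, 5}  B2 = {0, 2, 3, 5, 7}  B3 = {1, 2, 3, 5, 6}  B4 = {1, 2, 3, 4, 5}
Tree: B1–B2, B1–B3, B1–B4
Every bag has size at most 5, so the width is 5 − 1 = 4 and tw(G) ≤ 4. On the other hand G contains the 5-clique {0, 1, 2, 3, 5}. A clique must lie in a single bag of any decomposition, so no decomposition can have width below 4. Combining the bounds, tw(G) = 4.

4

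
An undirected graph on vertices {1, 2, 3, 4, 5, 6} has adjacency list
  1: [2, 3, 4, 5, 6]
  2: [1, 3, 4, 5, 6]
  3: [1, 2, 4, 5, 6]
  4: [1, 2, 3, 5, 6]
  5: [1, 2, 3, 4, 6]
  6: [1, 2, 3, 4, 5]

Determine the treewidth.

A width-5 tree decomposition is:
Bags: B1 = {1, 2, 3, 4, 5, 6}
Tree: (single bag)
A single bag containing all 6 vertices is trivially a valid decomposition of width 5. For the lower bound, the 6 vertices {1, 2, 3, 4, 5, 6} are pairwise adjacent, and any tree decomposition puts a clique entirely inside one bag — forcing width ≥ 5. The upper and lower bounds meet at 5, so that is the treewidth.

5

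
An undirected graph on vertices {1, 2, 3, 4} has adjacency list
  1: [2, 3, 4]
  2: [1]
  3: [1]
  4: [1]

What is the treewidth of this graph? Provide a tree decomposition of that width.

Treewidth 1.
One such decomposition:
Bags: B1 = {1, 3}  B2 = {1, 2}  B3 = {1, 4}
Tree: B1–B2, B2–B3

Each bag holds 2 vertices, so the decomposition has width 1, which upper-bounds the treewidth. G has an edge, so its treewidth is at least 1. Combining the bounds, tw(G) = 1.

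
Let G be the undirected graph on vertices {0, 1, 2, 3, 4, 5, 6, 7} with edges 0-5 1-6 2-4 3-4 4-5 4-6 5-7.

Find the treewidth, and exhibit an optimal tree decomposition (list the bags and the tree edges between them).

The largest bag has 2 vertices, giving width 1; this decomposition certifies tw(G) ≤ 1. G has an edge, so its treewidth is at least 1. Therefore the treewidth is 1.

Treewidth 1.
One optimal decomposition is:
Bags: B1 = {4, 6}  B2 = {4, 5}  B3 = {3, 4}  B4 = {0, 5}  B5 = {2, 4}  B6 = {5, 7}  B7 = {1, 6}
Tree: B1–B2, B1–B3, B2–B4, B2–B5, B4–B6, B1–B7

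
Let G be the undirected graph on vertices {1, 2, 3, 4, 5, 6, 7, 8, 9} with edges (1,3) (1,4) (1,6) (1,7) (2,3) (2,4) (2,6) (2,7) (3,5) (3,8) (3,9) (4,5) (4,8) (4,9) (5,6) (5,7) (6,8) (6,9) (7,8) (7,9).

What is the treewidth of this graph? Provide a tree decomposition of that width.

Treewidth 4.
One such decomposition:
Bags: B1 = {3, 4, 6, 7, 9}  B2 = {1, 3, 4, 6, 7}  B3 = {3, 4, 5, 6, 7}  B4 = {3, 4, 6, 7, 8}  B5 = {2, 3, 4, 6, 7}
Tree: B1–B2, B2–B3, B3–B4, B4–B5

Every bag has size at most 5, so the width is 5 − 1 = 4 and tw(G) ≤ 4. For the lower bound: the 5 vertex sets {3,9}, {1,4}, {5,7}, {6}, {8} are disjoint, each induces a connected subgraph, and every pair is joined by at least one edge of G. Contracting each set to a single vertex therefore yields K_{5} as a minor, and since treewidth is minor-monotone, tw(G) ≥ tw(K_{5}) = 4. Therefore the treewidth is 4.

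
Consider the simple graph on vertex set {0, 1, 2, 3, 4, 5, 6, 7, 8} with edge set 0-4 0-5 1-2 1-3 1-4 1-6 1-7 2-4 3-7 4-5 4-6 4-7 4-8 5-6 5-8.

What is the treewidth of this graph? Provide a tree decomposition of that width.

Treewidth 2.
One such decomposition:
Bags: B1 = {0, 4, 5}  B2 = {4, 5, 6}  B3 = {4, 5, 8}  B4 = {1, 4, 6}  B5 = {1, 4, 7}  B6 = {1, 3, 7}  B7 = {1, 2, 4}
Tree: B1–B2, B1–B3, B2–B4, B4–B5, B5–B6, B5–B7

The largest bag has 3 vertices, giving width 2; this decomposition certifies tw(G) ≤ 2. For the lower bound, the 3 vertices {1, 3, 7} are pairwise adjacent, and any tree decomposition puts a clique entirely inside one bag — forcing width ≥ 2. The upper and lower bounds meet at 2, so that is the treewidth.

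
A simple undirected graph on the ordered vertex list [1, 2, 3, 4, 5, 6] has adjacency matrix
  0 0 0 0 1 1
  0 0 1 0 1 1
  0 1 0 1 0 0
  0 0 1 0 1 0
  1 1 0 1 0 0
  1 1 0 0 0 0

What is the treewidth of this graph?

2

A width-2 tree decomposition is:
Bags: B1 = {1, 2, 6}  B2 = {1, 2, 5}  B3 = {2, 3, 5}  B4 = {3, 4, 5}
Tree: B1–B2, B2–B3, B3–B4
Every bag has size at most 3, so the width is 3 − 1 = 2 and tw(G) ≤ 2. The edges 6–1–5–2–6 form a cycle, so G is not a tree and its treewidth is at least 2. The upper and lower bounds meet at 2, so that is the treewidth.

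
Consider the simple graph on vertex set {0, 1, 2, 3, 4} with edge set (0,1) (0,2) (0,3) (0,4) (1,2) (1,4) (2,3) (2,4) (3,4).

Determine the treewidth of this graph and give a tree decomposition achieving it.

Treewidth 3.
One such decomposition:
Bags: B1 = {0, 2, 3, 4}  B2 = {0, 1, 2, 4}
Tree: B1–B2

Each bag holds 4 vertices, so the decomposition has width 3, which upper-bounds the treewidth. For the lower bound, the 4 vertices {0, 1, 2, 4} are pairwise adjacent, and any tree decomposition puts a clique entirely inside one bag — forcing width ≥ 3. Hence tw(G) = 3 exactly.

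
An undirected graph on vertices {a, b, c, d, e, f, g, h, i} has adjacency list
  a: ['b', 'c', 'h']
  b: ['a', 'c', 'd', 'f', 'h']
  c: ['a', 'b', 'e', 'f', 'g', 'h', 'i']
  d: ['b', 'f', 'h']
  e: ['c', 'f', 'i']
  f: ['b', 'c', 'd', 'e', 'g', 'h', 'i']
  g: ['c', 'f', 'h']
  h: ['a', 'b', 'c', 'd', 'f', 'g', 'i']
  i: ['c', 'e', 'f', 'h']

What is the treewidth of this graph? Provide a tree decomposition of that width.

Every bag has size at most 4, so the width is 4 − 1 = 3 and tw(G) ≤ 3. For the lower bound, the 4 vertices {a, b, c, h} are pairwise adjacent, and any tree decomposition puts a clique entirely inside one bag — forcing width ≥ 3. Therefore the treewidth is 3.

Treewidth 3.
One optimal decomposition is:
Bags: B1 = {c, f, h, i}  B2 = {c, e, f, i}  B3 = {c, f, g, h}  B4 = {b, c, f, h}  B5 = {a, b, c, h}  B6 = {b, d, f, h}
Tree: B1–B2, B1–B3, B1–B4, B4–B5, B4–B6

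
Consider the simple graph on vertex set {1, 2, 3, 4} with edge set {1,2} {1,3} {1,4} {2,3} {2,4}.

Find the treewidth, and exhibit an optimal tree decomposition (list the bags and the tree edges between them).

Treewidth 2.
Bags: B1 = {1, 2, 3}  B2 = {1, 2, 4}
Tree: B1–B2

The largest bag has 3 vertices, giving width 2; this decomposition certifies tw(G) ≤ 2. For the lower bound, the 3 vertices {1, 2, 3} are pairwise adjacent, and any tree decomposition puts a clique entirely inside one bag — forcing width ≥ 2. The upper and lower bounds meet at 2, so that is the treewidth.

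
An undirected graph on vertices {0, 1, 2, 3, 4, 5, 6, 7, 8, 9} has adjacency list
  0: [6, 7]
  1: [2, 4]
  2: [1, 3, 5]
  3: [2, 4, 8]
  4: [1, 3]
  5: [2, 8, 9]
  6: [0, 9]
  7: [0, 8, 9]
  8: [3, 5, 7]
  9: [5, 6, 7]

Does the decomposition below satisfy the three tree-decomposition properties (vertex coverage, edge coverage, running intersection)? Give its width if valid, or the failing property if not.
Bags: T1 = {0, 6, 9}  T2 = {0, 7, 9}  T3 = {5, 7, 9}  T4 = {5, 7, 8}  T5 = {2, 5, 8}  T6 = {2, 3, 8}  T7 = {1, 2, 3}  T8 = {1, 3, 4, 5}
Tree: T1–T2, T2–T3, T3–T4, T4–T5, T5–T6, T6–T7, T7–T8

No — bags containing vertex 5 are not connected in the tree.

A tree decomposition must satisfy three properties: every vertex lies in some bag; for every edge, both endpoints lie together in some bag; and for every vertex, the bags containing it form a connected subtree. Here bags containing vertex 5 are not connected in the tree, so the decomposition is invalid.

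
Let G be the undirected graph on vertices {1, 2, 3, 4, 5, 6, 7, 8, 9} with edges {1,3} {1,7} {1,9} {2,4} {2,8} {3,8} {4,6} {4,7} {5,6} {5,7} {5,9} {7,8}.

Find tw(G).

A width-3 tree decomposition is:
Bags: B1 = {4, 5, 6, 9}  B2 = {4, 5, 7, 9}  B3 = {1, 4, 7, 9}  B4 = {1, 2, 4, 7}  B5 = {1, 2, 7, 8}  B6 = {1, 2, 3, 8}
Tree: B1–B2, B2–B3, B3–B4, B4–B5, B5–B6
Each bag holds 4 vertices, so the decomposition has width 3, which upper-bounds the treewidth. For the lower bound: the 4 vertex sets {5,6,9}, {4}, {7}, {1,2,3,8} are disjoint, each induces a connected subgraph, and every pair is joined by at least one edge of G. Contracting each set to a single vertex therefore yields K_{4} as a minor, and since treewidth is minor-monotone, tw(G) ≥ tw(K_{4}) = 3. Combining the bounds, tw(G) = 3.

3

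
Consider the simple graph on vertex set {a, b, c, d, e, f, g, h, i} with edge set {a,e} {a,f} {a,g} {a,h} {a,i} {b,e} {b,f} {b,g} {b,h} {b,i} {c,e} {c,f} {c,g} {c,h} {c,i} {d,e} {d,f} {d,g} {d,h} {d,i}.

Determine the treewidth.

4

A width-4 tree decomposition is:
Bags: B1 = {a, b, c, d, e}  B2 = {a, b, c, d, g}  B3 = {a, b, c, d, h}  B4 = {a, b, c, d, f}  B5 = {a, b, c, d, i}
Tree: B1–B2, B2–B3, B3–B4, B4–B5
Every bag has size at most 5, so the width is 5 − 1 = 4 and tw(G) ≤ 4. For the lower bound: the 5 vertex sets {c,e}, {b,g}, {d,h}, {a}, {f} are disjoint, each induces a connected subgraph, and every pair is joined by at least one edge of G. Contracting each set to a single vertex therefore yields K_{5} as a minor, and since treewidth is minor-monotone, tw(G) ≥ tw(K_{5}) = 4. Hence tw(G) = 4 exactly.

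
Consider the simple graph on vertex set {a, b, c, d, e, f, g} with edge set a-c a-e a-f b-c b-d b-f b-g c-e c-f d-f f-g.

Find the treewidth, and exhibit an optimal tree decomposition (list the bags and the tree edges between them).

Treewidth 2.
Bags: B1 = {b, d, f}  B2 = {b, c, f}  B3 = {a, c, f}  B4 = {b, f, g}  B5 = {a, c, e}
Tree: B1–B2, B2–B3, B2–B4, B3–B5

The largest bag has 3 vertices, giving width 2; this decomposition certifies tw(G) ≤ 2. On the other hand G contains the 3-clique {a, c, e}. A clique must lie in a single bag of any decomposition, so no decomposition can have width below 2. Combining the bounds, tw(G) = 2.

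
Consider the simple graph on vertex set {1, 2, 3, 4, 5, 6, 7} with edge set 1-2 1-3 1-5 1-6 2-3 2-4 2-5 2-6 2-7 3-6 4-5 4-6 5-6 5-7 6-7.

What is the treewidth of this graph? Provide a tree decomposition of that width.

Each bag holds 4 vertices, so the decomposition has width 3, which upper-bounds the treewidth. On the other hand G contains the 4-clique {1, 2, 3, 6}. A clique must lie in a single bag of any decomposition, so no decomposition can have width below 3. Combining the bounds, tw(G) = 3.

Treewidth 3.
One optimal decomposition is:
Bags: B1 = {2, 4, 5, 6}  B2 = {1, 2, 5, 6}  B3 = {2, 5, 6, 7}  B4 = {1, 2, 3, 6}
Tree: B1–B2, B1–B3, B2–B4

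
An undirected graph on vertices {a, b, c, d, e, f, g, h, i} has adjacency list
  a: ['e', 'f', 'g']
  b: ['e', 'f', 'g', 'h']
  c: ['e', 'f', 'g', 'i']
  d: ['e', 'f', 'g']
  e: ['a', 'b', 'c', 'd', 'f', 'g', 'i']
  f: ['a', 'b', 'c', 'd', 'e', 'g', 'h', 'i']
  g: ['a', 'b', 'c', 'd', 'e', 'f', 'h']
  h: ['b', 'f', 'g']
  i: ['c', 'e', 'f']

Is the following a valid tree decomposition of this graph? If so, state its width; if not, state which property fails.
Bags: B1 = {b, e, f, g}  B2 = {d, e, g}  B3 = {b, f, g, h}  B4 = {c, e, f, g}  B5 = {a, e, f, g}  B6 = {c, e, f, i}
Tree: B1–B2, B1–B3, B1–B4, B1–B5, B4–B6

A tree decomposition must satisfy three properties: every vertex lies in some bag; for every edge, both endpoints lie together in some bag; and for every vertex, the bags containing it form a connected subtree. Here edge (f,d) lies in no bag, so the decomposition is invalid.

No — edge (f,d) lies in no bag.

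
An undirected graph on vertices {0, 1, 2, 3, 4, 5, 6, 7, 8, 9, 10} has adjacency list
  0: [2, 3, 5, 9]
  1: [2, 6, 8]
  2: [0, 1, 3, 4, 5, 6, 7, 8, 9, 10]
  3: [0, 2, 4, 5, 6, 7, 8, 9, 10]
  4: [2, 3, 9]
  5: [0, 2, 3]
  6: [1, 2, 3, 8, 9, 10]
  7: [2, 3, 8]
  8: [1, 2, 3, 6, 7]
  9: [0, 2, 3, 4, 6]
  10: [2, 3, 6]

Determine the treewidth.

3

A width-3 tree decomposition is:
Bags: B1 = {2, 3, 4, 9}  B2 = {2, 3, 6, 9}  B3 = {0, 2, 3, 9}  B4 = {2, 3, 6, 8}  B5 = {0, 2, 3, 5}  B6 = {2, 3, 6, 10}  B7 = {1, 2, 6, 8}  B8 = {2, 3, 7, 8}
Tree: B1–B2, B1–B3, B2–B4, B3–B5, B4–B6, B4–B7, B4–B8
Every bag has size at most 4, so the width is 4 − 1 = 3 and tw(G) ≤ 3. For the lower bound, the 4 vertices {1, 2, 6, 8} are pairwise adjacent, and any tree decomposition puts a clique entirely inside one bag — forcing width ≥ 3. Combining the bounds, tw(G) = 3.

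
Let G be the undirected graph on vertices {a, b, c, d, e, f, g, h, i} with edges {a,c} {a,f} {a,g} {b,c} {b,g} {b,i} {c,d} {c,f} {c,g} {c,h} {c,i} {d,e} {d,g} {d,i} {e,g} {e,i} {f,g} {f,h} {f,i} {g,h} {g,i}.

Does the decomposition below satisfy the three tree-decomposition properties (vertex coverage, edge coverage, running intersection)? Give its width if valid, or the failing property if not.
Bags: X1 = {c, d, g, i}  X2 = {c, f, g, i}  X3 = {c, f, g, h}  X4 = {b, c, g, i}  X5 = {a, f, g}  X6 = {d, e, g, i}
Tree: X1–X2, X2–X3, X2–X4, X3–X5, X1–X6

No — edge (c,a) lies in no bag.

A tree decomposition must satisfy three properties: every vertex lies in some bag; for every edge, both endpoints lie together in some bag; and for every vertex, the bags containing it form a connected subtree. Here edge (c,a) lies in no bag, so the decomposition is invalid.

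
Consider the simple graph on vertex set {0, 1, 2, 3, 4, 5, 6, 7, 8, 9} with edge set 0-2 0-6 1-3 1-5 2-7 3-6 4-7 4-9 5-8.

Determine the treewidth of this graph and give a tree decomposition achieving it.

Every bag has size at most 2, so the width is 2 − 1 = 1 and tw(G) ≤ 1. Since G has at least one edge (e.g. 8–5), it is not an edgeless graph, so tw(G) ≥ 1. Combining the bounds, tw(G) = 1.

Treewidth 1.
One such decomposition:
Bags: B1 = {5, 8}  B2 = {1, 5}  B3 = {1, 3}  B4 = {3, 6}  B5 = {0, 6}  B6 = {0, 2}  B7 = {2, 7}  B8 = {4, 7}  B9 = {4, 9}
Tree: B1–B2, B2–B3, B3–B4, B4–B5, B5–B6, B6–B7, B7–B8, B8–B9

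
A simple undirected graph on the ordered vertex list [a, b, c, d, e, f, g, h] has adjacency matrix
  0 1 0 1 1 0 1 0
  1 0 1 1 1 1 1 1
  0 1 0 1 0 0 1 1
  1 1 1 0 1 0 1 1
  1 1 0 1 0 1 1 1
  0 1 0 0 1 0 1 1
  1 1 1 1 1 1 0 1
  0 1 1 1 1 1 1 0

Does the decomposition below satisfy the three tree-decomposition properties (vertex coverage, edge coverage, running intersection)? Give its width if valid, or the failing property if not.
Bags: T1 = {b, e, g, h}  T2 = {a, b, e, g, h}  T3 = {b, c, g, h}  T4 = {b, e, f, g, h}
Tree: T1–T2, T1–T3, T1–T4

A tree decomposition must satisfy three properties: every vertex lies in some bag; for every edge, both endpoints lie together in some bag; and for every vertex, the bags containing it form a connected subtree. Here vertex d appears in no bag, so the decomposition is invalid.

No — vertex d appears in no bag.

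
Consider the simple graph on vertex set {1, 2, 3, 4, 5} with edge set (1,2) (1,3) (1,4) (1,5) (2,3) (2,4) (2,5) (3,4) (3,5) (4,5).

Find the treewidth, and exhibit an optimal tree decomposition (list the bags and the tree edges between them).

Treewidth 4.
One optimal decomposition is:
Bags: B1 = {1, 2, 3, 4, 5}
Tree: (single bag)

With just one bag of size 5, the width is 5 − 1 = 4, so tw(G) ≤ 4. On the other hand G contains the 5-clique {1, 2, 3, 4, 5}. A clique must lie in a single bag of any decomposition, so no decomposition can have width below 4. Combining the bounds, tw(G) = 4.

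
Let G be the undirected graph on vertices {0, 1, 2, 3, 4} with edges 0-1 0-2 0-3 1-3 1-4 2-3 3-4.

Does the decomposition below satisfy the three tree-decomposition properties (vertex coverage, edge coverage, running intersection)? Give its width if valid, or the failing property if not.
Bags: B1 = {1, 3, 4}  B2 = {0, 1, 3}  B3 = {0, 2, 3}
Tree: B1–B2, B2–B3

Every vertex of G appears in some bag (union = {0, 1, 2, 3, 4}); every edge is covered by a bag; and for each vertex v the set of bags containing v is connected in the bag tree. The decomposition is therefore valid. The largest bag has 3 vertices, so the width is 2.

Yes; width 2.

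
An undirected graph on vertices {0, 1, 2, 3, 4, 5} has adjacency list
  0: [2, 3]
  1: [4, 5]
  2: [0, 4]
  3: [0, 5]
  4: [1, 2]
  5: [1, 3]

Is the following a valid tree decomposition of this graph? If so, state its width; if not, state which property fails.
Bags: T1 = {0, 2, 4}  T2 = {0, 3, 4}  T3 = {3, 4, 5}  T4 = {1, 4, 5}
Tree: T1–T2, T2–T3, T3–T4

Yes; width 2.

Every vertex of G appears in some bag (union = {0, 1, 2, 3, 4, 5}); every edge is covered by a bag; and for each vertex v the set of bags containing v is connected in the bag tree. The decomposition is therefore valid. The largest bag has 3 vertices, so the width is 2.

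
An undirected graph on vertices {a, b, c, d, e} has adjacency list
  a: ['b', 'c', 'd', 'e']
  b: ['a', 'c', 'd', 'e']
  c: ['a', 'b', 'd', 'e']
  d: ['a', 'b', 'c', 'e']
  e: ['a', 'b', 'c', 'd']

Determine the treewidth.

A width-4 tree decomposition is:
Bags: B1 = {a, b, c, d, e}
Tree: (single bag)
With just one bag of size 5, the width is 5 − 1 = 4, so tw(G) ≤ 4. Conversely, {a, b, c, d, e} is a clique of size 5, and the vertices of any clique must share a bag in every tree decomposition; so some bag has ≥ 5 vertices and tw(G) ≥ 4. Therefore the treewidth is 4.

4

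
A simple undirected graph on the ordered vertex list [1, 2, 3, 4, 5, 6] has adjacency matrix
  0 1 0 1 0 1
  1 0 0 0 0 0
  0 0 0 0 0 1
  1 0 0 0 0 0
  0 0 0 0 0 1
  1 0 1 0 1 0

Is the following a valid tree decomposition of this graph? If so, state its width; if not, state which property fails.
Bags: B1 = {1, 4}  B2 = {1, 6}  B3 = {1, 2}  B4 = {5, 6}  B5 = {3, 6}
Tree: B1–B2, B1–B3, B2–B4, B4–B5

Yes; width 1.

Checking the three conditions: (i) the bags cover all of {1, 2, 3, 4, 5, 6}; (ii) for each edge, some bag contains both endpoints; (iii) the bags containing any fixed vertex form a subtree. All hold, so the decomposition is valid with width 2 − 1 = 1.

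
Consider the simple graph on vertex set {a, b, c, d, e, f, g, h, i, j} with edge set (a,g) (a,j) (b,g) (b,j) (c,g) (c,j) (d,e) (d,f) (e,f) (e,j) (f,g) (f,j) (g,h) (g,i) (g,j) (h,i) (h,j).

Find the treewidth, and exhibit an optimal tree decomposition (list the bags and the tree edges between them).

Each bag holds 3 vertices, so the decomposition has width 2, which upper-bounds the treewidth. For the lower bound, the 3 vertices {d, e, f} are pairwise adjacent, and any tree decomposition puts a clique entirely inside one bag — forcing width ≥ 2. Therefore the treewidth is 2.

Treewidth 2.
Bags: B1 = {g, h, j}  B2 = {f, g, j}  B3 = {e, f, j}  B4 = {a, g, j}  B5 = {g, h, i}  B6 = {d, e, f}  B7 = {b, g, j}  B8 = {c, g, j}
Tree: B1–B2, B2–B3, B2–B4, B1–B5, B3–B6, B1–B7, B1–B8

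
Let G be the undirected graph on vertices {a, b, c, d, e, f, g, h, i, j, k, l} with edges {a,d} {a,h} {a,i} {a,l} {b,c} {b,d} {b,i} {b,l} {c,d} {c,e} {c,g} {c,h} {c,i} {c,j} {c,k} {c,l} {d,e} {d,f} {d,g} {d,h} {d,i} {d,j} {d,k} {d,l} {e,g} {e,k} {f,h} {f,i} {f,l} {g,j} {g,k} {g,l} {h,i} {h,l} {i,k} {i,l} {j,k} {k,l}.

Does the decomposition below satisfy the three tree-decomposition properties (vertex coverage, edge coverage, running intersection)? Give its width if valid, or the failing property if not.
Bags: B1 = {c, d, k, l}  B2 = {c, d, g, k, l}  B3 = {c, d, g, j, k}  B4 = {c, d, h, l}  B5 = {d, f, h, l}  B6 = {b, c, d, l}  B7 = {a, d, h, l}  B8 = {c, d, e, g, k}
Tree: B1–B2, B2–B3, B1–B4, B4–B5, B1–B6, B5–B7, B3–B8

A tree decomposition must satisfy three properties: every vertex lies in some bag; for every edge, both endpoints lie together in some bag; and for every vertex, the bags containing it form a connected subtree. Here vertex i appears in no bag, so the decomposition is invalid.

No — vertex i appears in no bag.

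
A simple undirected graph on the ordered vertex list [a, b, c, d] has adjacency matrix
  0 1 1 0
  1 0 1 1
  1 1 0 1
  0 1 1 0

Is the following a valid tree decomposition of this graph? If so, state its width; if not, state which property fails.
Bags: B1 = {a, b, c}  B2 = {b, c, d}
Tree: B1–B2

Checking the three conditions: (i) the bags cover all of {a, b, c, d}; (ii) for each edge, some bag contains both endpoints; (iii) the bags containing any fixed vertex form a subtree. All hold, so the decomposition is valid with width 3 − 1 = 2.

Yes; width 2.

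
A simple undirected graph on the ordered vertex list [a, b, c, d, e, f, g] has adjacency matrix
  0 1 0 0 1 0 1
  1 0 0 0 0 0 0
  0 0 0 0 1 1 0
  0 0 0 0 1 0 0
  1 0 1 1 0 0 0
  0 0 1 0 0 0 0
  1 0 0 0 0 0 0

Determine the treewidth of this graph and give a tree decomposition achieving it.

Treewidth 1.
One such decomposition:
Bags: B1 = {c, e}  B2 = {a, e}  B3 = {c, f}  B4 = {a, g}  B5 = {a, b}  B6 = {d, e}
Tree: B1–B2, B1–B3, B2–B4, B4–B5, B1–B6

The largest bag has 2 vertices, giving width 1; this decomposition certifies tw(G) ≤ 1. Any graph with an edge has treewidth ≥ 1, and G has the edge c–e. Hence tw(G) = 1 exactly.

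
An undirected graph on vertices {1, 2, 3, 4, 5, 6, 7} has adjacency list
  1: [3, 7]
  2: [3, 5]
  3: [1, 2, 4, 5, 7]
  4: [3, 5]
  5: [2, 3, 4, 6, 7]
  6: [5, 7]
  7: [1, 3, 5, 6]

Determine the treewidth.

A width-2 tree decomposition is:
Bags: B1 = {5, 6, 7}  B2 = {3, 5, 7}  B3 = {2, 3, 5}  B4 = {1, 3, 7}  B5 = {3, 4, 5}
Tree: B1–B2, B2–B3, B2–B4, B2–B5
Each bag holds 3 vertices, so the decomposition has width 2, which upper-bounds the treewidth. For the lower bound, the 3 vertices {1, 3, 7} are pairwise adjacent, and any tree decomposition puts a clique entirely inside one bag — forcing width ≥ 2. Therefore the treewidth is 2.

2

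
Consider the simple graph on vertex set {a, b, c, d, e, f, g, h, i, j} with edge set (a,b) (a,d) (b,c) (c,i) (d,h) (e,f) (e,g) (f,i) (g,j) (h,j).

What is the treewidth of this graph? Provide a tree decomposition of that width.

Each bag holds 3 vertices, so the decomposition has width 2, which upper-bounds the treewidth. The edges i–c–b–a–d–h–j–g–e–f–i form a cycle, so G is not a tree and its treewidth is at least 2. Therefore the treewidth is 2.

Treewidth 2.
One optimal decomposition is:
Bags: B1 = {b, c, i}  B2 = {a, b, i}  B3 = {a, d, i}  B4 = {d, h, i}  B5 = {h, i, j}  B6 = {g, i, j}  B7 = {e, g, i}  B8 = {e, f, i}
Tree: B1–B2, B2–B3, B3–B4, B4–B5, B5–B6, B6–B7, B7–B8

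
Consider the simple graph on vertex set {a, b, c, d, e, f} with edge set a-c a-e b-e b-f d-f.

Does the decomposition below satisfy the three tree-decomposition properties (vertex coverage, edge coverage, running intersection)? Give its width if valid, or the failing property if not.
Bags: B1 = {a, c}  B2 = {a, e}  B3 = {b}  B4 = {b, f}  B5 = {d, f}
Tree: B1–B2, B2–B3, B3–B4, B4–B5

A tree decomposition must satisfy three properties: every vertex lies in some bag; for every edge, both endpoints lie together in some bag; and for every vertex, the bags containing it form a connected subtree. Here edge (e,b) lies in no bag, so the decomposition is invalid.

No — edge (e,b) lies in no bag.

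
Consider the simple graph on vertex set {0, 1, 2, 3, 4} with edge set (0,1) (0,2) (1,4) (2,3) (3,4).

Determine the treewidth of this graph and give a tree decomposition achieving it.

The largest bag has 3 vertices, giving width 2; this decomposition certifies tw(G) ≤ 2. Since 2–0–1–4–3–2 is a cycle in G, G is not acyclic. Forests are exactly the graphs of treewidth ≤ 1, so tw(G) ≥ 2. Therefore the treewidth is 2.

Treewidth 2.
One optimal decomposition is:
Bags: B1 = {0, 1, 2}  B2 = {1, 2, 4}  B3 = {2, 3, 4}
Tree: B1–B2, B2–B3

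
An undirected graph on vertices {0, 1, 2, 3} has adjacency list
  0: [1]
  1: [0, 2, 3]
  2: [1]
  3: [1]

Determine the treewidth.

1

A width-1 tree decomposition is:
Bags: B1 = {1, 3}  B2 = {0, 1}  B3 = {1, 2}
Tree: B1–B2, B1–B3
Each bag holds 2 vertices, so the decomposition has width 1, which upper-bounds the treewidth. G has an edge, so its treewidth is at least 1. Therefore the treewidth is 1.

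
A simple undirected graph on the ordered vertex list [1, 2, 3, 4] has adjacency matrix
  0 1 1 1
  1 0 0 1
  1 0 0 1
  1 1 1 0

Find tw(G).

A width-2 tree decomposition is:
Bags: B1 = {1, 2, 4}  B2 = {1, 3, 4}
Tree: B1–B2
Each bag holds 3 vertices, so the decomposition has width 2, which upper-bounds the treewidth. For the lower bound, the 3 vertices {1, 2, 4} are pairwise adjacent, and any tree decomposition puts a clique entirely inside one bag — forcing width ≥ 2. Combining the bounds, tw(G) = 2.

2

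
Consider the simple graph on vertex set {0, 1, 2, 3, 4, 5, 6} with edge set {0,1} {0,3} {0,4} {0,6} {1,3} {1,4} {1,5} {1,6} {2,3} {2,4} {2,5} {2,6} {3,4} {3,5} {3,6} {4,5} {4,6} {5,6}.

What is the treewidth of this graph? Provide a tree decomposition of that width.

Each bag holds 5 vertices, so the decomposition has width 4, which upper-bounds the treewidth. On the other hand G contains the 5-clique {0, 1, 3, 4, 6}. A clique must lie in a single bag of any decomposition, so no decomposition can have width below 4. Combining the bounds, tw(G) = 4.

Treewidth 4.
One optimal decomposition is:
Bags: B1 = {1, 3, 4, 5, 6}  B2 = {0, 1, 3, 4, 6}  B3 = {2, 3, 4, 5, 6}
Tree: B1–B2, B1–B3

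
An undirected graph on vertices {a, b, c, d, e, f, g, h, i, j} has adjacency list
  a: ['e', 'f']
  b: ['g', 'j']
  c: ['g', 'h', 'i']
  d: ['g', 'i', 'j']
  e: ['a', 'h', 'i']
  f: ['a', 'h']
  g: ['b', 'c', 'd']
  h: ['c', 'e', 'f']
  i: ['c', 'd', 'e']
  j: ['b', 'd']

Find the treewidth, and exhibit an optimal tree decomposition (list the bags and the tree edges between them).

Each bag holds 3 vertices, so the decomposition has width 2, which upper-bounds the treewidth. For the lower bound, G contains the cycle b–j–d–g–b, so G is not a forest; only forests have treewidth ≤ 1, hence tw(G) ≥ 2. Hence tw(G) = 2 exactly.

Treewidth 2.
One optimal decomposition is:
Bags: B1 = {b, g, j}  B2 = {d, g, j}  B3 = {c, d, g}  B4 = {c, d, i}  B5 = {c, h, i}  B6 = {e, h, i}  B7 = {e, f, h}  B8 = {a, e, f}
Tree: B1–B2, B2–B3, B3–B4, B4–B5, B5–B6, B6–B7, B7–B8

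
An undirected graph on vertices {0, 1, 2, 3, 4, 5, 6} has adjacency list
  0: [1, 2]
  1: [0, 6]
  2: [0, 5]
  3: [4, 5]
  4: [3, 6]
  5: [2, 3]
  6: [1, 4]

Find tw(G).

2

A width-2 tree decomposition is:
Bags: B1 = {3, 4, 6}  B2 = {3, 5, 6}  B3 = {2, 5, 6}  B4 = {0, 2, 6}  B5 = {0, 1, 6}
Tree: B1–B2, B2–B3, B3–B4, B4–B5
Every bag has size at most 3, so the width is 3 − 1 = 2 and tw(G) ≤ 2. For the lower bound, G contains the cycle 6–4–3–5–2–0–1–6, so G is not a forest; only forests have treewidth ≤ 1, hence tw(G) ≥ 2. Therefore the treewidth is 2.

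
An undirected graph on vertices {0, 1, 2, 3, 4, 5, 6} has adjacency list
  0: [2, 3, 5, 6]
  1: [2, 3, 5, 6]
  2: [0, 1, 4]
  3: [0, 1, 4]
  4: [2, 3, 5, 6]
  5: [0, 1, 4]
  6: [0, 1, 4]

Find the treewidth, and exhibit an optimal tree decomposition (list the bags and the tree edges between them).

The largest bag has 4 vertices, giving width 3; this decomposition certifies tw(G) ≤ 3. For the lower bound: the 4 vertex sets {1,5}, {3,4}, {0}, {2} are disjoint, each induces a connected subgraph, and every pair is joined by at least one edge of G. Contracting each set to a single vertex therefore yields K_{4} as a minor, and since treewidth is minor-monotone, tw(G) ≥ tw(K_{4}) = 3. The upper and lower bounds meet at 3, so that is the treewidth.

Treewidth 3.
Bags: B1 = {0, 1, 4, 5}  B2 = {0, 1, 3, 4}  B3 = {0, 1, 2, 4}  B4 = {0, 1, 4, 6}
Tree: B1–B2, B2–B3, B3–B4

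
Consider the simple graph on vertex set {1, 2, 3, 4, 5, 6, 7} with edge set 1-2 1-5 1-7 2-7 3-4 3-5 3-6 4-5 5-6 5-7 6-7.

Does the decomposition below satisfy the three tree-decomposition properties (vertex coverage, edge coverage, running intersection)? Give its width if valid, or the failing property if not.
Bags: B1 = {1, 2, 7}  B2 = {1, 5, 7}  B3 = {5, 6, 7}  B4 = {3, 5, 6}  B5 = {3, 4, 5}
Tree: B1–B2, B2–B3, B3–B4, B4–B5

Yes; width 2.

Vertex coverage: the bags together contain {1, 2, 3, 4, 5, 6, 7}, the full vertex set. Edge coverage: each edge of G has both endpoints in at least one bag. Running intersection: for every vertex, the bags containing it form a connected subtree. All three properties hold, so this is a valid tree decomposition of width max|bag| − 1 = 2, and hence tw(G) ≤ 2.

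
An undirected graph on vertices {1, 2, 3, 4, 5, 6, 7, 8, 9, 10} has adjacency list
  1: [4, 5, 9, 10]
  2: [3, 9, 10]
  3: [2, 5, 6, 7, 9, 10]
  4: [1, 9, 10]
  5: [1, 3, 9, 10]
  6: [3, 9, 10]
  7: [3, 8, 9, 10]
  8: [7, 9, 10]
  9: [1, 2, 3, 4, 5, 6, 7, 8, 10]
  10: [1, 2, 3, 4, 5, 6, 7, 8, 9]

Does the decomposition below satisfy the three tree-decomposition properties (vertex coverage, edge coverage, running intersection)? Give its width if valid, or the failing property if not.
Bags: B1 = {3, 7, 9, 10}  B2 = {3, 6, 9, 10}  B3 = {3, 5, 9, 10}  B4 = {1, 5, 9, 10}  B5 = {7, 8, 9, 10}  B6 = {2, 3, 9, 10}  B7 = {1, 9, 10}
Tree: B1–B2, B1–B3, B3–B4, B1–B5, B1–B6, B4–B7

No — vertex 4 appears in no bag.

A tree decomposition must satisfy three properties: every vertex lies in some bag; for every edge, both endpoints lie together in some bag; and for every vertex, the bags containing it form a connected subtree. Here vertex 4 appears in no bag, so the decomposition is invalid.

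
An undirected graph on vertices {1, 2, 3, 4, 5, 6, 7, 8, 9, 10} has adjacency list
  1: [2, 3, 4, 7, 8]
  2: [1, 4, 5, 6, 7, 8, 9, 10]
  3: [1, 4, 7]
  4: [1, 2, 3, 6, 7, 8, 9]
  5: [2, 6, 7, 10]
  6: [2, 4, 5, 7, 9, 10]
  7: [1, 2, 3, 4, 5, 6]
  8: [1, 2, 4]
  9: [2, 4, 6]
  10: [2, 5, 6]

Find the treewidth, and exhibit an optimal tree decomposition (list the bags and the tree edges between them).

Every bag has size at most 4, so the width is 4 − 1 = 3 and tw(G) ≤ 3. Conversely, {2, 5, 6, 10} is a clique of size 4, and the vertices of any clique must share a bag in every tree decomposition; so some bag has ≥ 4 vertices and tw(G) ≥ 3. Therefore the treewidth is 3.

Treewidth 3.
Bags: B1 = {1, 2, 4, 7}  B2 = {2, 4, 6, 7}  B3 = {2, 4, 6, 9}  B4 = {1, 2, 4, 8}  B5 = {2, 5, 6, 7}  B6 = {1, 3, 4, 7}  B7 = {2, 5, 6, 10}
Tree: B1–B2, B2–B3, B1–B4, B2–B5, B1–B6, B5–B7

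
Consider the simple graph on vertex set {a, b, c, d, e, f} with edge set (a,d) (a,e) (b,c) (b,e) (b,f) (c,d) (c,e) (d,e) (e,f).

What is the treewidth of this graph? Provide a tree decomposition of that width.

The largest bag has 3 vertices, giving width 2; this decomposition certifies tw(G) ≤ 2. For the lower bound, the 3 vertices {c, d, e} are pairwise adjacent, and any tree decomposition puts a clique entirely inside one bag — forcing width ≥ 2. Combining the bounds, tw(G) = 2.

Treewidth 2.
One optimal decomposition is:
Bags: B1 = {b, c, e}  B2 = {c, d, e}  B3 = {b, e, f}  B4 = {a, d, e}
Tree: B1–B2, B1–B3, B2–B4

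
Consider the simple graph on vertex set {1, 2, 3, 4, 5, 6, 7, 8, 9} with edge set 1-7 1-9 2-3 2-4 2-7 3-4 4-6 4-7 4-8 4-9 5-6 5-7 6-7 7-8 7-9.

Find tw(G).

A width-2 tree decomposition is:
Bags: B1 = {4, 7, 9}  B2 = {4, 7, 8}  B3 = {1, 7, 9}  B4 = {2, 4, 7}  B5 = {4, 6, 7}  B6 = {2, 3, 4}  B7 = {5, 6, 7}
Tree: B1–B2, B1–B3, B1–B4, B1–B5, B4–B6, B5–B7
Each bag holds 3 vertices, so the decomposition has width 2, which upper-bounds the treewidth. On the other hand G contains the 3-clique {2, 3, 4}. A clique must lie in a single bag of any decomposition, so no decomposition can have width below 2. Combining the bounds, tw(G) = 2.

2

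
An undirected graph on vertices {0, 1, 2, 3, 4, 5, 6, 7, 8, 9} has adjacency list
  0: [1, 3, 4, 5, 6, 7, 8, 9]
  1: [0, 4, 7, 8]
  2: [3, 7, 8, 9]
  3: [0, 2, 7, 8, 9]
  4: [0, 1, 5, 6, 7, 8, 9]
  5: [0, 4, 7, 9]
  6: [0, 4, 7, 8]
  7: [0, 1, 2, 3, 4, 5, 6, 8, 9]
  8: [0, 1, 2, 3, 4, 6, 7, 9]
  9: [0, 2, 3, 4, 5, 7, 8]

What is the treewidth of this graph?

4

A width-4 tree decomposition is:
Bags: B1 = {0, 4, 7, 8, 9}  B2 = {0, 4, 5, 7, 9}  B3 = {0, 1, 4, 7, 8}  B4 = {0, 4, 6, 7, 8}  B5 = {0, 3, 7, 8, 9}  B6 = {2, 3, 7, 8, 9}
Tree: B1–B2, B1–B3, B1–B4, B1–B5, B5–B6
Every bag has size at most 5, so the width is 5 − 1 = 4 and tw(G) ≤ 4. On the other hand G contains the 5-clique {0, 3, 7, 8, 9}. A clique must lie in a single bag of any decomposition, so no decomposition can have width below 4. Hence tw(G) = 4 exactly.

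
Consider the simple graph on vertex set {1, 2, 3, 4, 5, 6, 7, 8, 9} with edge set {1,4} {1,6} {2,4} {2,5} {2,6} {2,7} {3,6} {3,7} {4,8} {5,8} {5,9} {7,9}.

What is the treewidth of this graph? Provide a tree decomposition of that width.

Treewidth 3.
Bags: B1 = {1, 4, 6, 8}  B2 = {2, 4, 6, 8}  B3 = {2, 5, 6, 8}  B4 = {2, 3, 5, 6}  B5 = {2, 3, 5, 7}  B6 = {3, 5, 7, 9}
Tree: B1–B2, B2–B3, B3–B4, B4–B5, B5–B6

Each bag holds 4 vertices, so the decomposition has width 3, which upper-bounds the treewidth. For the lower bound: the 4 vertex sets {1,4,8}, {6}, {2}, {3,5,7,9} are disjoint, each induces a connected subgraph, and every pair is joined by at least one edge of G. Contracting each set to a single vertex therefore yields K_{4} as a minor, and since treewidth is minor-monotone, tw(G) ≥ tw(K_{4}) = 3. The upper and lower bounds meet at 3, so that is the treewidth.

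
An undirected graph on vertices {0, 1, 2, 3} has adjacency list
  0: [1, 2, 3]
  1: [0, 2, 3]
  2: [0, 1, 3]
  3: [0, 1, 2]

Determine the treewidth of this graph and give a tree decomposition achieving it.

Treewidth 3.
One such decomposition:
Bags: B1 = {0, 1, 2, 3}
Tree: (single bag)

A single bag containing all 4 vertices is trivially a valid decomposition of width 3. For the lower bound, the 4 vertices {0, 1, 2, 3} are pairwise adjacent, and any tree decomposition puts a clique entirely inside one bag — forcing width ≥ 3. The upper and lower bounds meet at 3, so that is the treewidth.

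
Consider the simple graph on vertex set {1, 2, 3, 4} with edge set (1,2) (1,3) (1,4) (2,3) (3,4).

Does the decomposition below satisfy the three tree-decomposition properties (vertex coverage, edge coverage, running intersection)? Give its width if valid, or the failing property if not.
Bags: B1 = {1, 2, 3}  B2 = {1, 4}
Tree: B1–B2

A tree decomposition must satisfy three properties: every vertex lies in some bag; for every edge, both endpoints lie together in some bag; and for every vertex, the bags containing it form a connected subtree. Here edge (3,4) lies in no bag, so the decomposition is invalid.

No — edge (3,4) lies in no bag.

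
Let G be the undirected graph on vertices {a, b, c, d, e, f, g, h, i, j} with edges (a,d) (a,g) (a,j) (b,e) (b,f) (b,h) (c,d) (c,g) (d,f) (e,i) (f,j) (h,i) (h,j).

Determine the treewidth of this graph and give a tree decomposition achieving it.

Treewidth 2.
One optimal decomposition is:
Bags: B1 = {b, e, i}  B2 = {b, h, i}  B3 = {b, f, h}  B4 = {f, h, j}  B5 = {d, f, j}  B6 = {a, d, j}  B7 = {a, c, d}  B8 = {a, c, g}
Tree: B1–B2, B2–B3, B3–B4, B4–B5, B5–B6, B6–B7, B7–B8

Each bag holds 3 vertices, so the decomposition has width 2, which upper-bounds the treewidth. Since e–i–h–b–e is a cycle in G, G is not acyclic. Forests are exactly the graphs of treewidth ≤ 1, so tw(G) ≥ 2. Hence tw(G) = 2 exactly.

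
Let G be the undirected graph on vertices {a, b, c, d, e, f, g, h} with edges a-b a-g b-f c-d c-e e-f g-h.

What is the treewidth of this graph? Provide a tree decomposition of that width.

Treewidth 1.
One optimal decomposition is:
Bags: B1 = {c, d}  B2 = {c, e}  B3 = {e, f}  B4 = {b, f}  B5 = {a, b}  B6 = {a, g}  B7 = {g, h}
Tree: B1–B2, B2–B3, B3–B4, B4–B5, B5–B6, B6–B7

Every bag has size at most 2, so the width is 2 − 1 = 1 and tw(G) ≤ 1. G has an edge, so its treewidth is at least 1. The upper and lower bounds meet at 1, so that is the treewidth.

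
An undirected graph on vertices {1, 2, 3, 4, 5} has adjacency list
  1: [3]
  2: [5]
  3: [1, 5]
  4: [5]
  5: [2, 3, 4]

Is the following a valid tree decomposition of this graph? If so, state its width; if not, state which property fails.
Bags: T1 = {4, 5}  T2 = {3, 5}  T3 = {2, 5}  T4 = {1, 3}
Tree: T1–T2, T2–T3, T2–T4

Yes; width 1.

Vertex coverage: the bags together contain {1, 2, 3, 4, 5}, the full vertex set. Edge coverage: each edge of G has both endpoints in at least one bag. Running intersection: for every vertex, the bags containing it form a connected subtree. All three properties hold, so this is a valid tree decomposition of width max|bag| − 1 = 1, and hence tw(G) ≤ 1.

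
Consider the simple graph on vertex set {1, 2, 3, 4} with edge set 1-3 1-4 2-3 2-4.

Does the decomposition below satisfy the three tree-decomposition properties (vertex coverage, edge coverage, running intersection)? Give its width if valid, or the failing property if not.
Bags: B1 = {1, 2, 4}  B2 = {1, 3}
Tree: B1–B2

No — edge (2,3) lies in no bag.

A tree decomposition must satisfy three properties: every vertex lies in some bag; for every edge, both endpoints lie together in some bag; and for every vertex, the bags containing it form a connected subtree. Here edge (2,3) lies in no bag, so the decomposition is invalid.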